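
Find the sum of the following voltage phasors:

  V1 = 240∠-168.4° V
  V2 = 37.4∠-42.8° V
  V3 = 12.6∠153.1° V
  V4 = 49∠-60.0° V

Step 1 — Convert each phasor to rectangular form:
  V1 = 240·(cos(-168.4°) + j·sin(-168.4°)) = -235.1 - j48.26 V
  V2 = 37.4·(cos(-42.8°) + j·sin(-42.8°)) = 27.44 - j25.41 V
  V3 = 12.6·(cos(153.1°) + j·sin(153.1°)) = -11.24 + j5.701 V
  V4 = 49·(cos(-60.0°) + j·sin(-60.0°)) = 24.5 - j42.44 V
Step 2 — Sum components: V_total = -194.4 - j110.4 V.
Step 3 — Convert to polar: |V_total| = 223.6 V, ∠V_total = -150.4°.

V_total = 223.6∠-150.4° V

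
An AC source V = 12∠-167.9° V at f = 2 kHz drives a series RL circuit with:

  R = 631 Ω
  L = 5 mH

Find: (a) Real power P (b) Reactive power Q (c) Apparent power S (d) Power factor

Step 1 — Angular frequency: ω = 2π·f = 2π·2000 = 1.257e+04 rad/s.
Step 2 — Component impedances:
  R: Z = R = 631 Ω
  L: Z = jωL = j·1.257e+04·0.005 = 0 + j62.83 Ω
Step 3 — Series combination: Z_total = R + L = 631 + j62.83 Ω = 634.1∠5.7° Ω.
Step 4 — Source phasor: V = 12∠-167.9° V = -11.73 - j2.515 V.
Step 5 — Current: I = V / Z = -0.01881 - j0.002114 A = 0.01892∠-173.6° A.
Step 6 — Complex power: S = V·I* = 0.226 + j0.0225 VA.
Step 7 — Real power: P = Re(S) = 0.226 W.
Step 8 — Reactive power: Q = Im(S) = 0.0225 VAR.
Step 9 — Apparent power: |S| = 0.2271 VA.
Step 10 — Power factor: PF = P/|S| = 0.9951 (lagging).

(a) P = 0.226 W  (b) Q = 0.0225 VAR  (c) S = 0.2271 VA  (d) PF = 0.9951 (lagging)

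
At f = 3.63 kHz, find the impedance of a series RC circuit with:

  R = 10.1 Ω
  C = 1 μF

Step 1 — Angular frequency: ω = 2π·f = 2π·3630 = 2.281e+04 rad/s.
Step 2 — Component impedances:
  R: Z = R = 10.1 Ω
  C: Z = 1/(jωC) = -j/(ω·C) = 0 - j43.84 Ω
Step 3 — Series combination: Z_total = R + C = 10.1 - j43.84 Ω = 44.99∠-77.0° Ω.

Z = 10.1 - j43.84 Ω = 44.99∠-77.0° Ω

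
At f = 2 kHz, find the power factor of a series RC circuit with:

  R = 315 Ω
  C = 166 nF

Step 1 — Angular frequency: ω = 2π·f = 2π·2000 = 1.257e+04 rad/s.
Step 2 — Component impedances:
  R: Z = R = 315 Ω
  C: Z = 1/(jωC) = -j/(ω·C) = 0 - j479.4 Ω
Step 3 — Series combination: Z_total = R + C = 315 - j479.4 Ω = 573.6∠-56.7° Ω.
Step 4 — Power factor: PF = cos(φ) = Re(Z)/|Z| = 315/573.6 = 0.5492.
Step 5 — Type: Im(Z) = -479.4 ⇒ leading (phase φ = -56.7°).

PF = 0.5492 (leading, φ = -56.7°)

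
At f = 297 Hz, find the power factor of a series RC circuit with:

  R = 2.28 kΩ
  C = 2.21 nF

Step 1 — Angular frequency: ω = 2π·f = 2π·297 = 1866 rad/s.
Step 2 — Component impedances:
  R: Z = R = 2280 Ω
  C: Z = 1/(jωC) = -j/(ω·C) = 0 - j2.425e+05 Ω
Step 3 — Series combination: Z_total = R + C = 2280 - j2.425e+05 Ω = 2.425e+05∠-89.5° Ω.
Step 4 — Power factor: PF = cos(φ) = Re(Z)/|Z| = 2280/242488 = 0.009403.
Step 5 — Type: Im(Z) = -2.425e+05 ⇒ leading (phase φ = -89.5°).

PF = 0.009403 (leading, φ = -89.5°)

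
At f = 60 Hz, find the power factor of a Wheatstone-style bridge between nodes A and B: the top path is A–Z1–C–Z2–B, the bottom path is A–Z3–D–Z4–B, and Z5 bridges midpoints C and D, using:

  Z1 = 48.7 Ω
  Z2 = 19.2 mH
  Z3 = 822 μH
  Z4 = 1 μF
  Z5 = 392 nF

Step 1 — Angular frequency: ω = 2π·f = 2π·60 = 377 rad/s.
Step 2 — Component impedances:
  Z1: Z = R = 48.7 Ω
  Z2: Z = jωL = j·377·0.0192 = 0 + j7.238 Ω
  Z3: Z = jωL = j·377·0.000822 = 0 + j0.3099 Ω
  Z4: Z = 1/(jωC) = -j/(ω·C) = 0 - j2653 Ω
  Z5: Z = 1/(jωC) = -j/(ω·C) = 0 - j6767 Ω
Step 3 — Bridge requires nodal analysis (the Z5 bridge couples midpoints C and D, so the two paths cannot be reduced to a simple series/parallel combination). Setting node B to ground and injecting 1 A at node A, the 3-node admittance system at A, C, D solves to V_A = Z_AB = 48.93 + j6.005 Ω = 49.3∠7.0° Ω.
Step 4 — Power factor: PF = cos(φ) = Re(Z)/|Z| = 48.935/49.302 = 0.9926.
Step 5 — Type: Im(Z) = 6.005 ⇒ lagging (phase φ = 7.0°).

PF = 0.9926 (lagging, φ = 7.0°)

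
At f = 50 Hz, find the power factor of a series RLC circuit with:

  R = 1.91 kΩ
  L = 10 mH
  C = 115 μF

Step 1 — Angular frequency: ω = 2π·f = 2π·50 = 314.2 rad/s.
Step 2 — Component impedances:
  R: Z = R = 1910 Ω
  L: Z = jωL = j·314.2·0.01 = 0 + j3.142 Ω
  C: Z = 1/(jωC) = -j/(ω·C) = 0 - j27.68 Ω
Step 3 — Series combination: Z_total = R + L + C = 1910 - j24.54 Ω = 1910∠-0.7° Ω.
Step 4 — Power factor: PF = cos(φ) = Re(Z)/|Z| = 1910/1910.2 = 0.9999.
Step 5 — Type: Im(Z) = -24.54 ⇒ leading (phase φ = -0.7°).

PF = 0.9999 (leading, φ = -0.7°)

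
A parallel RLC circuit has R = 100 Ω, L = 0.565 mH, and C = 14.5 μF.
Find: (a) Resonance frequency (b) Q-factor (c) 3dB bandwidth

Step 1 — Resonance: ω₀ = 1/√(LC) = 1/√(0.000565·1.45e-05) = 1.105e+04 rad/s.
Step 2 — f₀ = ω₀/(2π) = 1758 Hz.
Step 3 — Parallel Q: Q = R/(ω₀L) = 100/(1.105e+04·0.000565) = 16.02.
Step 4 — Bandwidth: Δω = ω₀/Q = 689.7 rad/s; BW = Δω/(2π) = 109.8 Hz.

(a) f₀ = 1758 Hz  (b) Q = 16.02  (c) BW = 109.8 Hz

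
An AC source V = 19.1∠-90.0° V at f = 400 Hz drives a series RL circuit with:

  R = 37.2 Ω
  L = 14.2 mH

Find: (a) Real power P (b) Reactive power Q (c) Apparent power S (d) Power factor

Step 1 — Angular frequency: ω = 2π·f = 2π·400 = 2513 rad/s.
Step 2 — Component impedances:
  R: Z = R = 37.2 Ω
  L: Z = jωL = j·2513·0.0142 = 0 + j35.69 Ω
Step 3 — Series combination: Z_total = R + L = 37.2 + j35.69 Ω = 51.55∠43.8° Ω.
Step 4 — Source phasor: V = 19.1∠-90.0° V = 0 - j19.1 V.
Step 5 — Current: I = V / Z = -0.2565 - j0.2674 A = 0.3705∠-133.8° A.
Step 6 — Complex power: S = V·I* = 5.107 + j4.899 VA.
Step 7 — Real power: P = Re(S) = 5.107 W.
Step 8 — Reactive power: Q = Im(S) = 4.899 VAR.
Step 9 — Apparent power: |S| = 7.077 VA.
Step 10 — Power factor: PF = P/|S| = 0.7216 (lagging).

(a) P = 5.107 W  (b) Q = 4.899 VAR  (c) S = 7.077 VA  (d) PF = 0.7216 (lagging)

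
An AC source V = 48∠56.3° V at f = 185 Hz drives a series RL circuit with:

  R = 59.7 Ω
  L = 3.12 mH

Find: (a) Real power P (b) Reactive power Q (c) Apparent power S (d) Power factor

Step 1 — Angular frequency: ω = 2π·f = 2π·185 = 1162 rad/s.
Step 2 — Component impedances:
  R: Z = R = 59.7 Ω
  L: Z = jωL = j·1162·0.00312 = 0 + j3.627 Ω
Step 3 — Series combination: Z_total = R + L = 59.7 + j3.627 Ω = 59.81∠3.5° Ω.
Step 4 — Source phasor: V = 48∠56.3° V = 26.63 + j39.93 V.
Step 5 — Current: I = V / Z = 0.485 + j0.6394 A = 0.8025∠52.8° A.
Step 6 — Complex power: S = V·I* = 38.45 + j2.336 VA.
Step 7 — Real power: P = Re(S) = 38.45 W.
Step 8 — Reactive power: Q = Im(S) = 2.336 VAR.
Step 9 — Apparent power: |S| = 38.52 VA.
Step 10 — Power factor: PF = P/|S| = 0.9982 (lagging).

(a) P = 38.45 W  (b) Q = 2.336 VAR  (c) S = 38.52 VA  (d) PF = 0.9982 (lagging)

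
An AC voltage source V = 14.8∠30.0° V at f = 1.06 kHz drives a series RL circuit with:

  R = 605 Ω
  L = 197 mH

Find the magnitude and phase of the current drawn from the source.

Step 1 — Angular frequency: ω = 2π·f = 2π·1060 = 6660 rad/s.
Step 2 — Component impedances:
  R: Z = R = 605 Ω
  L: Z = jωL = j·6660·0.197 = 0 + j1312 Ω
Step 3 — Series combination: Z_total = R + L = 605 + j1312 Ω = 1445∠65.2° Ω.
Step 4 — Source phasor: V = 14.8∠30.0° V = 12.82 + j7.4 V.
Step 5 — Ohm's law: I = V / Z_total = (12.82 + j7.4) / (605 + j1312) = 0.008366 - j0.005911 A.
Step 6 — Convert to polar: |I| = 0.01024 A, ∠I = -35.2°.

I = 0.01024∠-35.2° A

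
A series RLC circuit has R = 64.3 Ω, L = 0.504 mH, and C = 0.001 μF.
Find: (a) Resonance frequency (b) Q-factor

Step 1 — Resonance condition Im(Z)=0 gives ω₀ = 1/√(LC).
Step 2 — ω₀ = 1/√(0.000504·1e-09) = 1.409e+06 rad/s.
Step 3 — f₀ = ω₀/(2π) = 2.242e+05 Hz.
Step 4 — Series Q: Q = ω₀L/R = 1.409e+06·0.000504/64.3 = 11.04.

(a) f₀ = 2.242e+05 Hz  (b) Q = 11.04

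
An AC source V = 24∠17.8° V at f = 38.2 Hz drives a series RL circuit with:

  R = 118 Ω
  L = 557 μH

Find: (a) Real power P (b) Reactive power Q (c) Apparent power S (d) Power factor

Step 1 — Angular frequency: ω = 2π·f = 2π·38.2 = 240 rad/s.
Step 2 — Component impedances:
  R: Z = R = 118 Ω
  L: Z = jωL = j·240·0.000557 = 0 + j0.1337 Ω
Step 3 — Series combination: Z_total = R + L = 118 + j0.1337 Ω = 118∠0.1° Ω.
Step 4 — Source phasor: V = 24∠17.8° V = 22.85 + j7.337 V.
Step 5 — Current: I = V / Z = 0.1937 + j0.06196 A = 0.2034∠17.7° A.
Step 6 — Complex power: S = V·I* = 4.881 + j0.00553 VA.
Step 7 — Real power: P = Re(S) = 4.881 W.
Step 8 — Reactive power: Q = Im(S) = 0.00553 VAR.
Step 9 — Apparent power: |S| = 4.881 VA.
Step 10 — Power factor: PF = P/|S| = 1 (lagging).

(a) P = 4.881 W  (b) Q = 0.00553 VAR  (c) S = 4.881 VA  (d) PF = 1 (lagging)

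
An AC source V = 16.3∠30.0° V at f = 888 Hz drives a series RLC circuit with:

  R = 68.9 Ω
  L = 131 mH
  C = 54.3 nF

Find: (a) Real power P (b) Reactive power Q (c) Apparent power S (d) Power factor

Step 1 — Angular frequency: ω = 2π·f = 2π·888 = 5579 rad/s.
Step 2 — Component impedances:
  R: Z = R = 68.9 Ω
  L: Z = jωL = j·5579·0.131 = 0 + j730.9 Ω
  C: Z = 1/(jωC) = -j/(ω·C) = 0 - j3301 Ω
Step 3 — Series combination: Z_total = R + L + C = 68.9 - j2570 Ω = 2571∠-88.5° Ω.
Step 4 — Source phasor: V = 16.3∠30.0° V = 14.12 + j8.15 V.
Step 5 — Current: I = V / Z = -0.003022 + j0.005574 A = 0.006341∠118.5° A.
Step 6 — Complex power: S = V·I* = 0.00277 - j0.1033 VA.
Step 7 — Real power: P = Re(S) = 0.00277 W.
Step 8 — Reactive power: Q = Im(S) = -0.1033 VAR.
Step 9 — Apparent power: |S| = 0.1034 VA.
Step 10 — Power factor: PF = P/|S| = 0.0268 (leading).

(a) P = 0.00277 W  (b) Q = -0.1033 VAR  (c) S = 0.1034 VA  (d) PF = 0.0268 (leading)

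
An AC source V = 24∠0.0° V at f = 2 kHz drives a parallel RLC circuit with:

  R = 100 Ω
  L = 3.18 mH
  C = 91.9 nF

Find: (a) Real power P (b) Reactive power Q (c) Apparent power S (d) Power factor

Step 1 — Angular frequency: ω = 2π·f = 2π·2000 = 1.257e+04 rad/s.
Step 2 — Component impedances:
  R: Z = R = 100 Ω
  L: Z = jωL = j·1.257e+04·0.00318 = 0 + j39.96 Ω
  C: Z = 1/(jωC) = -j/(ω·C) = 0 - j865.9 Ω
Step 3 — Parallel combination: 1/Z_total = 1/R + 1/L + 1/C; Z_total = 14.93 + j35.64 Ω = 38.64∠67.3° Ω.
Step 4 — Source phasor: V = 24∠0.0° V = 24 V.
Step 5 — Current: I = V / Z = 0.24 - j0.5729 A = 0.6211∠-67.3° A.
Step 6 — Complex power: S = V·I* = 5.76 + j13.75 VA.
Step 7 — Real power: P = Re(S) = 5.76 W.
Step 8 — Reactive power: Q = Im(S) = 13.75 VAR.
Step 9 — Apparent power: |S| = 14.91 VA.
Step 10 — Power factor: PF = P/|S| = 0.3864 (lagging).

(a) P = 5.76 W  (b) Q = 13.75 VAR  (c) S = 14.91 VA  (d) PF = 0.3864 (lagging)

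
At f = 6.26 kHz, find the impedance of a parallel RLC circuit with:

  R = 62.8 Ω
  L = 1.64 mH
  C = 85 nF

Step 1 — Angular frequency: ω = 2π·f = 2π·6260 = 3.933e+04 rad/s.
Step 2 — Component impedances:
  R: Z = R = 62.8 Ω
  L: Z = jωL = j·3.933e+04·0.00164 = 0 + j64.51 Ω
  C: Z = 1/(jωC) = -j/(ω·C) = 0 - j299.1 Ω
Step 3 — Parallel combination: 1/Z_total = 1/R + 1/L + 1/C; Z_total = 39.67 + j30.29 Ω = 49.91∠37.4° Ω.

Z = 39.67 + j30.29 Ω = 49.91∠37.4° Ω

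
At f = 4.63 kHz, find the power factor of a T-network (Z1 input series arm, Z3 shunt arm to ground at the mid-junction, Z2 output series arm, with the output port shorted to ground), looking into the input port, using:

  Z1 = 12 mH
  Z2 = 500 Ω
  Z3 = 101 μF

Step 1 — Angular frequency: ω = 2π·f = 2π·4630 = 2.909e+04 rad/s.
Step 2 — Component impedances:
  Z1: Z = jωL = j·2.909e+04·0.012 = 0 + j349.1 Ω
  Z2: Z = R = 500 Ω
  Z3: Z = 1/(jωC) = -j/(ω·C) = 0 - j0.3403 Ω
Step 3 — With the output port shorted to ground, the output series arm Z2 runs from the junction to ground; the shunt arm Z3 also runs from the junction to ground. They appear in parallel: Z3 || Z2 = 0.0002317 - j0.3403 Ω.
Step 4 — Series with input arm Z1: Z_in = Z1 + (Z3 || Z2) = 0.0002317 + j348.8 Ω = 348.8∠90.0° Ω.
Step 5 — Power factor: PF = cos(φ) = Re(Z)/|Z| = 0.0002317/348.8 = 6.643e-07.
Step 6 — Type: Im(Z) = 348.8 ⇒ lagging (phase φ = 90.0°).

PF = 6.643e-07 (lagging, φ = 90.0°)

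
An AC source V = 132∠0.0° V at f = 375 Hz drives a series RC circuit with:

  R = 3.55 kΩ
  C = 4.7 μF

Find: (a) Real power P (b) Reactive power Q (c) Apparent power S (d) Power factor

Step 1 — Angular frequency: ω = 2π·f = 2π·375 = 2356 rad/s.
Step 2 — Component impedances:
  R: Z = R = 3550 Ω
  C: Z = 1/(jωC) = -j/(ω·C) = 0 - j90.3 Ω
Step 3 — Series combination: Z_total = R + C = 3550 - j90.3 Ω = 3551∠-1.5° Ω.
Step 4 — Source phasor: V = 132∠0.0° V = 132 V.
Step 5 — Current: I = V / Z = 0.03716 + j0.0009452 A = 0.03717∠1.5° A.
Step 6 — Complex power: S = V·I* = 4.905 - j0.1248 VA.
Step 7 — Real power: P = Re(S) = 4.905 W.
Step 8 — Reactive power: Q = Im(S) = -0.1248 VAR.
Step 9 — Apparent power: |S| = 4.907 VA.
Step 10 — Power factor: PF = P/|S| = 0.9997 (leading).

(a) P = 4.905 W  (b) Q = -0.1248 VAR  (c) S = 4.907 VA  (d) PF = 0.9997 (leading)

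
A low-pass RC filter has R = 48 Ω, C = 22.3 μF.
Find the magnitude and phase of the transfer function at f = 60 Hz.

Step 1 — Angular frequency: ω = 2π·60 = 377 rad/s.
Step 2 — Transfer function: H(jω) = 1/(1 + jωRC).
Step 3 — Denominator: 1 + jωRC = 1 + j·377·48·2.23e-05 = 1 + j0.4035.
Step 4 — H = 0.86 - j0.347.
Step 5 — Magnitude: |H| = 0.9273 (-0.7 dB); phase: φ = -22.0°.

|H| = 0.9273 (-0.7 dB), φ = -22.0°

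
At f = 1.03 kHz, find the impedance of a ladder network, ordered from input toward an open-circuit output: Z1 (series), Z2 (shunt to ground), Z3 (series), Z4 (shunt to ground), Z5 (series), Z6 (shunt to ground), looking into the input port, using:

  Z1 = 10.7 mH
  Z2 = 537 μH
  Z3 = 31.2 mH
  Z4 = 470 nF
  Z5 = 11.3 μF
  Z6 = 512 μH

Step 1 — Angular frequency: ω = 2π·f = 2π·1030 = 6472 rad/s.
Step 2 — Component impedances:
  Z1: Z = jωL = j·6472·0.0107 = 0 + j69.25 Ω
  Z2: Z = jωL = j·6472·0.000537 = 0 + j3.475 Ω
  Z3: Z = jωL = j·6472·0.0312 = 0 + j201.9 Ω
  Z4: Z = 1/(jωC) = -j/(ω·C) = 0 - j328.8 Ω
  Z5: Z = 1/(jωC) = -j/(ω·C) = 0 - j13.67 Ω
  Z6: Z = jωL = j·6472·0.000512 = 0 + j3.314 Ω
Step 3 — Ladder network (open output): work backward from the far end, alternating series and parallel combinations. Z_in = 0 + j72.66 Ω = 72.66∠90.0° Ω.

Z = 0 + j72.66 Ω = 72.66∠90.0° Ω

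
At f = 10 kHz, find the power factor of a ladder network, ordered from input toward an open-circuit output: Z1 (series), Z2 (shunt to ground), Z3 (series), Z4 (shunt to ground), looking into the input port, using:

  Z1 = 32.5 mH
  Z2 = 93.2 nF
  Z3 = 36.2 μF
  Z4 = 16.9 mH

Step 1 — Angular frequency: ω = 2π·f = 2π·1e+04 = 6.283e+04 rad/s.
Step 2 — Component impedances:
  Z1: Z = jωL = j·6.283e+04·0.0325 = 0 + j2042 Ω
  Z2: Z = 1/(jωC) = -j/(ω·C) = 0 - j170.8 Ω
  Z3: Z = 1/(jωC) = -j/(ω·C) = 0 - j0.4397 Ω
  Z4: Z = jωL = j·6.283e+04·0.0169 = 0 + j1062 Ω
Step 3 — Ladder network (open output): work backward from the far end, alternating series and parallel combinations. Z_in = 0 + j1839 Ω = 1839∠90.0° Ω.
Step 4 — Power factor: PF = cos(φ) = Re(Z)/|Z| = 0/1839 = 0.
Step 5 — Type: Im(Z) = 1839 ⇒ lagging (phase φ = 90.0°).

PF = 0 (lagging, φ = 90.0°)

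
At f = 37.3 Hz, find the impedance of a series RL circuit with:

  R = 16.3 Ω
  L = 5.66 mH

Step 1 — Angular frequency: ω = 2π·f = 2π·37.3 = 234.4 rad/s.
Step 2 — Component impedances:
  R: Z = R = 16.3 Ω
  L: Z = jωL = j·234.4·0.00566 = 0 + j1.326 Ω
Step 3 — Series combination: Z_total = R + L = 16.3 + j1.326 Ω = 16.35∠4.7° Ω.

Z = 16.3 + j1.326 Ω = 16.35∠4.7° Ω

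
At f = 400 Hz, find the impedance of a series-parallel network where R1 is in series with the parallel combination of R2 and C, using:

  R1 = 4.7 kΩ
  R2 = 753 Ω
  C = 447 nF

Step 1 — Angular frequency: ω = 2π·f = 2π·400 = 2513 rad/s.
Step 2 — Component impedances:
  R1: Z = R = 4700 Ω
  R2: Z = R = 753 Ω
  C: Z = 1/(jωC) = -j/(ω·C) = 0 - j890.1 Ω
Step 3 — Parallel branch: R2 || C = 1/(1/R2 + 1/C) = 438.9 - j371.3 Ω.
Step 4 — Series with R1: Z_total = R1 + (R2 || C) = 5139 - j371.3 Ω = 5152∠-4.1° Ω.

Z = 5139 - j371.3 Ω = 5152∠-4.1° Ω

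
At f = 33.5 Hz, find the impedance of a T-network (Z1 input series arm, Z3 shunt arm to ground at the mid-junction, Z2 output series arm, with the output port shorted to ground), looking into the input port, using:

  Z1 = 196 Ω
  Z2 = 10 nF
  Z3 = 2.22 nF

Step 1 — Angular frequency: ω = 2π·f = 2π·33.5 = 210.5 rad/s.
Step 2 — Component impedances:
  Z1: Z = R = 196 Ω
  Z2: Z = 1/(jωC) = -j/(ω·C) = 0 - j4.751e+05 Ω
  Z3: Z = 1/(jωC) = -j/(ω·C) = 0 - j2.14e+06 Ω
Step 3 — With the output port shorted to ground, the output series arm Z2 runs from the junction to ground; the shunt arm Z3 also runs from the junction to ground. They appear in parallel: Z3 || Z2 = 0 - j3.888e+05 Ω.
Step 4 — Series with input arm Z1: Z_in = Z1 + (Z3 || Z2) = 196 - j3.888e+05 Ω = 3.888e+05∠-90.0° Ω.

Z = 196 - j3.888e+05 Ω = 3.888e+05∠-90.0° Ω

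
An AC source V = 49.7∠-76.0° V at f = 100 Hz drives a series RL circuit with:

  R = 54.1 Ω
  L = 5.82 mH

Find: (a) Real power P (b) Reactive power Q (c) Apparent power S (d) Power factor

Step 1 — Angular frequency: ω = 2π·f = 2π·100 = 628.3 rad/s.
Step 2 — Component impedances:
  R: Z = R = 54.1 Ω
  L: Z = jωL = j·628.3·0.00582 = 0 + j3.657 Ω
Step 3 — Series combination: Z_total = R + L = 54.1 + j3.657 Ω = 54.22∠3.9° Ω.
Step 4 — Source phasor: V = 49.7∠-76.0° V = 12.02 - j48.22 V.
Step 5 — Current: I = V / Z = 0.1613 - j0.9023 A = 0.9166∠-79.9° A.
Step 6 — Complex power: S = V·I* = 45.45 + j3.072 VA.
Step 7 — Real power: P = Re(S) = 45.45 W.
Step 8 — Reactive power: Q = Im(S) = 3.072 VAR.
Step 9 — Apparent power: |S| = 45.55 VA.
Step 10 — Power factor: PF = P/|S| = 0.9977 (lagging).

(a) P = 45.45 W  (b) Q = 3.072 VAR  (c) S = 45.55 VA  (d) PF = 0.9977 (lagging)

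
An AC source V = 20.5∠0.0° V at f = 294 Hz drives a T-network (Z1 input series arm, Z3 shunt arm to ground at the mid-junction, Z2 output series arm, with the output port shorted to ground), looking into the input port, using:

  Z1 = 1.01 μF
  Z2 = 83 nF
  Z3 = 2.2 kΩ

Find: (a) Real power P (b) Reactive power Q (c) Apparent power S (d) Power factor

Step 1 — Angular frequency: ω = 2π·f = 2π·294 = 1847 rad/s.
Step 2 — Component impedances:
  Z1: Z = 1/(jωC) = -j/(ω·C) = 0 - j536 Ω
  Z2: Z = 1/(jωC) = -j/(ω·C) = 0 - j6522 Ω
  Z3: Z = R = 2200 Ω
Step 3 — With the output port shorted to ground, the output series arm Z2 runs from the junction to ground; the shunt arm Z3 also runs from the junction to ground. They appear in parallel: Z3 || Z2 = 1975 - j666.3 Ω.
Step 4 — Series with input arm Z1: Z_in = Z1 + (Z3 || Z2) = 1975 - j1202 Ω = 2312∠-31.3° Ω.
Step 5 — Source phasor: V = 20.5∠0.0° V = 20.5 V.
Step 6 — Current: I = V / Z = 0.007573 + j0.004609 A = 0.008865∠31.3° A.
Step 7 — Complex power: S = V·I* = 0.1552 - j0.09449 VA.
Step 8 — Real power: P = Re(S) = 0.1552 W.
Step 9 — Reactive power: Q = Im(S) = -0.09449 VAR.
Step 10 — Apparent power: |S| = 0.1817 VA.
Step 11 — Power factor: PF = P/|S| = 0.8542 (leading).

(a) P = 0.1552 W  (b) Q = -0.09449 VAR  (c) S = 0.1817 VA  (d) PF = 0.8542 (leading)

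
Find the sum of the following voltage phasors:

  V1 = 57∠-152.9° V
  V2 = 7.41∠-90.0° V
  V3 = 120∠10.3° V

Step 1 — Convert each phasor to rectangular form:
  V1 = 57·(cos(-152.9°) + j·sin(-152.9°)) = -50.74 - j25.97 V
  V2 = 7.41·(cos(-90.0°) + j·sin(-90.0°)) = 0 - j7.41 V
  V3 = 120·(cos(10.3°) + j·sin(10.3°)) = 118.1 + j21.46 V
Step 2 — Sum components: V_total = 67.32 - j11.92 V.
Step 3 — Convert to polar: |V_total| = 68.37 V, ∠V_total = -10.0°.

V_total = 68.37∠-10.0° V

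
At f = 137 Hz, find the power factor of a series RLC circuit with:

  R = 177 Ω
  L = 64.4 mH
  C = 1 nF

Step 1 — Angular frequency: ω = 2π·f = 2π·137 = 860.8 rad/s.
Step 2 — Component impedances:
  R: Z = R = 177 Ω
  L: Z = jωL = j·860.8·0.0644 = 0 + j55.44 Ω
  C: Z = 1/(jωC) = -j/(ω·C) = 0 - j1.162e+06 Ω
Step 3 — Series combination: Z_total = R + L + C = 177 - j1.162e+06 Ω = 1.162e+06∠-90.0° Ω.
Step 4 — Power factor: PF = cos(φ) = Re(Z)/|Z| = 177/1.1617e+06 = 0.0001524.
Step 5 — Type: Im(Z) = -1.162e+06 ⇒ leading (phase φ = -90.0°).

PF = 0.0001524 (leading, φ = -90.0°)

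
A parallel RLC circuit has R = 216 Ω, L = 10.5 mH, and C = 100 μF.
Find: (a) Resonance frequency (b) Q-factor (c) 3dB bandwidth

Step 1 — Resonance: ω₀ = 1/√(LC) = 1/√(0.0105·0.0001) = 975.9 rad/s.
Step 2 — f₀ = ω₀/(2π) = 155.3 Hz.
Step 3 — Parallel Q: Q = R/(ω₀L) = 216/(975.9·0.0105) = 21.08.
Step 4 — Bandwidth: Δω = ω₀/Q = 46.3 rad/s; BW = Δω/(2π) = 7.368 Hz.

(a) f₀ = 155.3 Hz  (b) Q = 21.08  (c) BW = 7.368 Hz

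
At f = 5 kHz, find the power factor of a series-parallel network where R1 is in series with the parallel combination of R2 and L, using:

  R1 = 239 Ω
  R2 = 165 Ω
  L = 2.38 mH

Step 1 — Angular frequency: ω = 2π·f = 2π·5000 = 3.142e+04 rad/s.
Step 2 — Component impedances:
  R1: Z = R = 239 Ω
  R2: Z = R = 165 Ω
  L: Z = jωL = j·3.142e+04·0.00238 = 0 + j74.77 Ω
Step 3 — Parallel branch: R2 || L = 1/(1/R2 + 1/L) = 28.11 + j62.03 Ω.
Step 4 — Series with R1: Z_total = R1 + (R2 || L) = 267.1 + j62.03 Ω = 274.2∠13.1° Ω.
Step 5 — Power factor: PF = cos(φ) = Re(Z)/|Z| = 267.1/274.2 = 0.9741.
Step 6 — Type: Im(Z) = 62.03 ⇒ lagging (phase φ = 13.1°).

PF = 0.9741 (lagging, φ = 13.1°)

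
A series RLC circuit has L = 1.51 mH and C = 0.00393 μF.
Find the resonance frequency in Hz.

Step 1 — Resonance condition Im(Z)=0 gives ω₀ = 1/√(LC).
Step 2 — ω₀ = 1/√(0.00151·3.93e-09) = 4.105e+05 rad/s.
Step 3 — f₀ = ω₀/(2π) = 6.533e+04 Hz.

f₀ = 6.533e+04 Hz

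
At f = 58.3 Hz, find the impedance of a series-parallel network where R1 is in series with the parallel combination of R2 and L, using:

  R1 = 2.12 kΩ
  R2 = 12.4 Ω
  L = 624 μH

Step 1 — Angular frequency: ω = 2π·f = 2π·58.3 = 366.3 rad/s.
Step 2 — Component impedances:
  R1: Z = R = 2120 Ω
  R2: Z = R = 12.4 Ω
  L: Z = jωL = j·366.3·0.000624 = 0 + j0.2286 Ω
Step 3 — Parallel branch: R2 || L = 1/(1/R2 + 1/L) = 0.004212 + j0.2285 Ω.
Step 4 — Series with R1: Z_total = R1 + (R2 || L) = 2120 + j0.2285 Ω = 2120∠0.0° Ω.

Z = 2120 + j0.2285 Ω = 2120∠0.0° Ω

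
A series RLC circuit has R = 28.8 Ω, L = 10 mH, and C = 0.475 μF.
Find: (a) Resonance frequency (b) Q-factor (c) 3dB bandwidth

Step 1 — Resonance: ω₀ = 1/√(LC) = 1/√(0.01·4.75e-07) = 1.451e+04 rad/s.
Step 2 — f₀ = ω₀/(2π) = 2309 Hz.
Step 3 — Series Q: Q = ω₀L/R = 1.451e+04·0.01/28.8 = 5.038.
Step 4 — Bandwidth: Δω = ω₀/Q = 2880 rad/s; BW = Δω/(2π) = 458.4 Hz.

(a) f₀ = 2309 Hz  (b) Q = 5.038  (c) BW = 458.4 Hz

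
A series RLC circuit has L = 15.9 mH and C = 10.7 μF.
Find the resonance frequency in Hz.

Step 1 — Resonance condition Im(Z)=0 gives ω₀ = 1/√(LC).
Step 2 — ω₀ = 1/√(0.0159·1.07e-05) = 2424 rad/s.
Step 3 — f₀ = ω₀/(2π) = 385.9 Hz.

f₀ = 385.9 Hz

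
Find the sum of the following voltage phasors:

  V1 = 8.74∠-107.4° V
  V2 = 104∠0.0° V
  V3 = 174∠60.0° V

Step 1 — Convert each phasor to rectangular form:
  V1 = 8.74·(cos(-107.4°) + j·sin(-107.4°)) = -2.614 - j8.34 V
  V2 = 104·(cos(0.0°) + j·sin(0.0°)) = 104 V
  V3 = 174·(cos(60.0°) + j·sin(60.0°)) = 87 + j150.7 V
Step 2 — Sum components: V_total = 188.4 + j142.3 V.
Step 3 — Convert to polar: |V_total| = 236.1 V, ∠V_total = 37.1°.

V_total = 236.1∠37.1° V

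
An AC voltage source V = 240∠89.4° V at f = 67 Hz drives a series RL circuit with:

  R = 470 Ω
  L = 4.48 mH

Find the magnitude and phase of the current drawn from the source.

Step 1 — Angular frequency: ω = 2π·f = 2π·67 = 421 rad/s.
Step 2 — Component impedances:
  R: Z = R = 470 Ω
  L: Z = jωL = j·421·0.00448 = 0 + j1.886 Ω
Step 3 — Series combination: Z_total = R + L = 470 + j1.886 Ω = 470∠0.2° Ω.
Step 4 — Source phasor: V = 240∠89.4° V = 2.513 + j240 V.
Step 5 — Ohm's law: I = V / Z_total = (2.513 + j240) / (470 + j1.886) = 0.007396 + j0.5106 A.
Step 6 — Convert to polar: |I| = 0.5106 A, ∠I = 89.2°.

I = 0.5106∠89.2° A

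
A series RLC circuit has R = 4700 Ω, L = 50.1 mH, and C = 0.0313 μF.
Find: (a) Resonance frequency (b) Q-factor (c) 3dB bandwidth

Step 1 — Resonance condition Im(Z)=0 gives ω₀ = 1/√(LC).
Step 2 — ω₀ = 1/√(0.0501·3.13e-08) = 2.525e+04 rad/s.
Step 3 — f₀ = ω₀/(2π) = 4019 Hz.
Step 4 — Series Q: Q = ω₀L/R = 2.525e+04·0.0501/4700 = 0.2692.
Step 5 — 3dB bandwidth: Δω = ω₀/Q = 9.381e+04 rad/s; BW = Δω/(2π) = 1.493e+04 Hz.

(a) f₀ = 4019 Hz  (b) Q = 0.2692  (c) BW = 1.493e+04 Hz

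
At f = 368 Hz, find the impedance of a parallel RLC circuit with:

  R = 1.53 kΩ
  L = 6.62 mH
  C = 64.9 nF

Step 1 — Angular frequency: ω = 2π·f = 2π·368 = 2312 rad/s.
Step 2 — Component impedances:
  R: Z = R = 1530 Ω
  L: Z = jωL = j·2312·0.00662 = 0 + j15.31 Ω
  C: Z = 1/(jωC) = -j/(ω·C) = 0 - j6664 Ω
Step 3 — Parallel combination: 1/Z_total = 1/R + 1/L + 1/C; Z_total = 0.1538 + j15.34 Ω = 15.34∠89.4° Ω.

Z = 0.1538 + j15.34 Ω = 15.34∠89.4° Ω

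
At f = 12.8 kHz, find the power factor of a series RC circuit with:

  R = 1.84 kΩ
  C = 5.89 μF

Step 1 — Angular frequency: ω = 2π·f = 2π·1.28e+04 = 8.042e+04 rad/s.
Step 2 — Component impedances:
  R: Z = R = 1840 Ω
  C: Z = 1/(jωC) = -j/(ω·C) = 0 - j2.111 Ω
Step 3 — Series combination: Z_total = R + C = 1840 - j2.111 Ω = 1840∠-0.1° Ω.
Step 4 — Power factor: PF = cos(φ) = Re(Z)/|Z| = 1840/1840 = 1.
Step 5 — Type: Im(Z) = -2.111 ⇒ leading (phase φ = -0.1°).

PF = 1 (leading, φ = -0.1°)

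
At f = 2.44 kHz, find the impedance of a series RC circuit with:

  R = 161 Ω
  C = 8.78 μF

Step 1 — Angular frequency: ω = 2π·f = 2π·2440 = 1.533e+04 rad/s.
Step 2 — Component impedances:
  R: Z = R = 161 Ω
  C: Z = 1/(jωC) = -j/(ω·C) = 0 - j7.429 Ω
Step 3 — Series combination: Z_total = R + C = 161 - j7.429 Ω = 161.2∠-2.6° Ω.

Z = 161 - j7.429 Ω = 161.2∠-2.6° Ω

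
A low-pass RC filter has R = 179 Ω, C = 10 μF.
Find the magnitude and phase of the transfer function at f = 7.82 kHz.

Step 1 — Angular frequency: ω = 2π·7820 = 4.913e+04 rad/s.
Step 2 — Transfer function: H(jω) = 1/(1 + jωRC).
Step 3 — Denominator: 1 + jωRC = 1 + j·4.913e+04·179·1e-05 = 1 + j87.95.
Step 4 — H = 0.0001293 - j0.01137.
Step 5 — Magnitude: |H| = 0.01137 (-38.9 dB); phase: φ = -89.3°.

|H| = 0.01137 (-38.9 dB), φ = -89.3°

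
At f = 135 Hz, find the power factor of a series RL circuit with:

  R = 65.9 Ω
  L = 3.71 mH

Step 1 — Angular frequency: ω = 2π·f = 2π·135 = 848.2 rad/s.
Step 2 — Component impedances:
  R: Z = R = 65.9 Ω
  L: Z = jωL = j·848.2·0.00371 = 0 + j3.147 Ω
Step 3 — Series combination: Z_total = R + L = 65.9 + j3.147 Ω = 65.98∠2.7° Ω.
Step 4 — Power factor: PF = cos(φ) = Re(Z)/|Z| = 65.9/65.975 = 0.9989.
Step 5 — Type: Im(Z) = 3.147 ⇒ lagging (phase φ = 2.7°).

PF = 0.9989 (lagging, φ = 2.7°)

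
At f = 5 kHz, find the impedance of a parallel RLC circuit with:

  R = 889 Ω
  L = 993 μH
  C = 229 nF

Step 1 — Angular frequency: ω = 2π·f = 2π·5000 = 3.142e+04 rad/s.
Step 2 — Component impedances:
  R: Z = R = 889 Ω
  L: Z = jωL = j·3.142e+04·0.000993 = 0 + j31.2 Ω
  C: Z = 1/(jωC) = -j/(ω·C) = 0 - j139 Ω
Step 3 — Parallel combination: 1/Z_total = 1/R + 1/L + 1/C; Z_total = 1.816 + j40.14 Ω = 40.18∠87.4° Ω.

Z = 1.816 + j40.14 Ω = 40.18∠87.4° Ω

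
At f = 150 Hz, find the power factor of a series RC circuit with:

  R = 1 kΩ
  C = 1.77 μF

Step 1 — Angular frequency: ω = 2π·f = 2π·150 = 942.5 rad/s.
Step 2 — Component impedances:
  R: Z = R = 1000 Ω
  C: Z = 1/(jωC) = -j/(ω·C) = 0 - j599.5 Ω
Step 3 — Series combination: Z_total = R + C = 1000 - j599.5 Ω = 1166∠-30.9° Ω.
Step 4 — Power factor: PF = cos(φ) = Re(Z)/|Z| = 1000/1165.9 = 0.8577.
Step 5 — Type: Im(Z) = -599.5 ⇒ leading (phase φ = -30.9°).

PF = 0.8577 (leading, φ = -30.9°)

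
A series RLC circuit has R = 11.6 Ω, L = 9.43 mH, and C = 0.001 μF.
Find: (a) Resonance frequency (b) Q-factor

Step 1 — Resonance condition Im(Z)=0 gives ω₀ = 1/√(LC).
Step 2 — ω₀ = 1/√(0.00943·1e-09) = 3.256e+05 rad/s.
Step 3 — f₀ = ω₀/(2π) = 5.183e+04 Hz.
Step 4 — Series Q: Q = ω₀L/R = 3.256e+05·0.00943/11.6 = 264.7.

(a) f₀ = 5.183e+04 Hz  (b) Q = 264.7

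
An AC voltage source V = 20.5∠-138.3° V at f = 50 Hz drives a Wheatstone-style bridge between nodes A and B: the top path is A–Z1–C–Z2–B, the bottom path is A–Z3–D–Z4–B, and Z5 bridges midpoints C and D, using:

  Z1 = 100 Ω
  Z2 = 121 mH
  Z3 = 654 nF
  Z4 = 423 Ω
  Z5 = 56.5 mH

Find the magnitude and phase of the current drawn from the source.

Step 1 — Angular frequency: ω = 2π·f = 2π·50 = 314.2 rad/s.
Step 2 — Component impedances:
  Z1: Z = R = 100 Ω
  Z2: Z = jωL = j·314.2·0.121 = 0 + j38.01 Ω
  Z3: Z = 1/(jωC) = -j/(ω·C) = 0 - j4867 Ω
  Z4: Z = R = 423 Ω
  Z5: Z = jωL = j·314.2·0.0565 = 0 + j17.75 Ω
Step 3 — Bridge requires nodal analysis (the Z5 bridge couples midpoints C and D, so the two paths cannot be reduced to a simple series/parallel combination). Setting node B to ground and injecting 1 A at node A, the 3-node admittance system at A, C, D solves to V_A = Z_AB = 103.3 + j35.57 Ω = 109.3∠19.0° Ω.
Step 4 — Source phasor: V = 20.5∠-138.3° V = -15.31 - j13.64 V.
Step 5 — Ohm's law: I = V / Z_total = (-15.31 - j13.64) / (103.3 + j35.57) = -0.1731 - j0.0724 A.
Step 6 — Convert to polar: |I| = 0.1876 A, ∠I = -157.3°.

I = 0.1876∠-157.3° A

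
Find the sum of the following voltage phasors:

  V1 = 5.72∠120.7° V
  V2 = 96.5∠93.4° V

Step 1 — Convert each phasor to rectangular form:
  V1 = 5.72·(cos(120.7°) + j·sin(120.7°)) = -2.92 + j4.918 V
  V2 = 96.5·(cos(93.4°) + j·sin(93.4°)) = -5.723 + j96.33 V
Step 2 — Sum components: V_total = -8.643 + j101.2 V.
Step 3 — Convert to polar: |V_total| = 101.6 V, ∠V_total = 94.9°.

V_total = 101.6∠94.9° V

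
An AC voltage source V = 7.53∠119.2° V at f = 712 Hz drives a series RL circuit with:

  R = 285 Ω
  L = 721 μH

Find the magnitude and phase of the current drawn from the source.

Step 1 — Angular frequency: ω = 2π·f = 2π·712 = 4474 rad/s.
Step 2 — Component impedances:
  R: Z = R = 285 Ω
  L: Z = jωL = j·4474·0.000721 = 0 + j3.225 Ω
Step 3 — Series combination: Z_total = R + L = 285 + j3.225 Ω = 285∠0.6° Ω.
Step 4 — Source phasor: V = 7.53∠119.2° V = -3.674 + j6.573 V.
Step 5 — Ohm's law: I = V / Z_total = (-3.674 + j6.573) / (285 + j3.225) = -0.01263 + j0.02321 A.
Step 6 — Convert to polar: |I| = 0.02642 A, ∠I = 118.6°.

I = 0.02642∠118.6° A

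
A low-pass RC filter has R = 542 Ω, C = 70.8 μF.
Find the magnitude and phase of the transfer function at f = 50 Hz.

Step 1 — Angular frequency: ω = 2π·50 = 314.2 rad/s.
Step 2 — Transfer function: H(jω) = 1/(1 + jωRC).
Step 3 — Denominator: 1 + jωRC = 1 + j·314.2·542·7.08e-05 = 1 + j12.06.
Step 4 — H = 0.006834 - j0.08238.
Step 5 — Magnitude: |H| = 0.08267 (-21.7 dB); phase: φ = -85.3°.

|H| = 0.08267 (-21.7 dB), φ = -85.3°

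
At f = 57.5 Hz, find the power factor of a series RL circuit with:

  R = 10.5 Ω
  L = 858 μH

Step 1 — Angular frequency: ω = 2π·f = 2π·57.5 = 361.3 rad/s.
Step 2 — Component impedances:
  R: Z = R = 10.5 Ω
  L: Z = jωL = j·361.3·0.000858 = 0 + j0.31 Ω
Step 3 — Series combination: Z_total = R + L = 10.5 + j0.31 Ω = 10.5∠1.7° Ω.
Step 4 — Power factor: PF = cos(φ) = Re(Z)/|Z| = 10.5/10.5046 = 0.9996.
Step 5 — Type: Im(Z) = 0.31 ⇒ lagging (phase φ = 1.7°).

PF = 0.9996 (lagging, φ = 1.7°)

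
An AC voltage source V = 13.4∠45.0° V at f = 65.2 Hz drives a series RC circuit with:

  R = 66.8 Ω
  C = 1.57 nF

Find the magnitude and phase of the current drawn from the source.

Step 1 — Angular frequency: ω = 2π·f = 2π·65.2 = 409.7 rad/s.
Step 2 — Component impedances:
  R: Z = R = 66.8 Ω
  C: Z = 1/(jωC) = -j/(ω·C) = 0 - j1.555e+06 Ω
Step 3 — Series combination: Z_total = R + C = 66.8 - j1.555e+06 Ω = 1.555e+06∠-90.0° Ω.
Step 4 — Source phasor: V = 13.4∠45.0° V = 9.475 + j9.475 V.
Step 5 — Ohm's law: I = V / Z_total = (9.475 + j9.475) / (66.8 - j1.555e+06) = -6.094e-06 + j6.094e-06 A.
Step 6 — Convert to polar: |I| = 8.619e-06 A, ∠I = 135.0°.

I = 8.619e-06∠135.0° A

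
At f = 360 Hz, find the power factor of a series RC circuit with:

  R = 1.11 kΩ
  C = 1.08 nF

Step 1 — Angular frequency: ω = 2π·f = 2π·360 = 2262 rad/s.
Step 2 — Component impedances:
  R: Z = R = 1110 Ω
  C: Z = 1/(jωC) = -j/(ω·C) = 0 - j4.093e+05 Ω
Step 3 — Series combination: Z_total = R + C = 1110 - j4.093e+05 Ω = 4.094e+05∠-89.8° Ω.
Step 4 — Power factor: PF = cos(φ) = Re(Z)/|Z| = 1110/4.0935e+05 = 0.002712.
Step 5 — Type: Im(Z) = -4.093e+05 ⇒ leading (phase φ = -89.8°).

PF = 0.002712 (leading, φ = -89.8°)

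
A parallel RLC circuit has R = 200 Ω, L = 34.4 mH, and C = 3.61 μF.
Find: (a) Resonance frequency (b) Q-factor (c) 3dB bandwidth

Step 1 — Resonance: ω₀ = 1/√(LC) = 1/√(0.0344·3.61e-06) = 2838 rad/s.
Step 2 — f₀ = ω₀/(2π) = 451.6 Hz.
Step 3 — Parallel Q: Q = R/(ω₀L) = 200/(2838·0.0344) = 2.049.
Step 4 — Bandwidth: Δω = ω₀/Q = 1385 rad/s; BW = Δω/(2π) = 220.4 Hz.

(a) f₀ = 451.6 Hz  (b) Q = 2.049  (c) BW = 220.4 Hz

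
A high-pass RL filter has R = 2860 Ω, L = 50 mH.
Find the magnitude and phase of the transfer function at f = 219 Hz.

Step 1 — Angular frequency: ω = 2π·219 = 1376 rad/s.
Step 2 — Transfer function: H(jω) = jωL/(R + jωL).
Step 3 — Numerator jωL = j·68.8; denominator R + jωL = 2860 + j68.8.
Step 4 — H = 0.0005784 + j0.02404.
Step 5 — Magnitude: |H| = 0.02405 (-32.4 dB); phase: φ = 88.6°.

|H| = 0.02405 (-32.4 dB), φ = 88.6°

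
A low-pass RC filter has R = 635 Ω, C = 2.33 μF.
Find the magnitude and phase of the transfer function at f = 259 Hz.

Step 1 — Angular frequency: ω = 2π·259 = 1627 rad/s.
Step 2 — Transfer function: H(jω) = 1/(1 + jωRC).
Step 3 — Denominator: 1 + jωRC = 1 + j·1627·635·2.33e-06 = 1 + j2.408.
Step 4 — H = 0.1471 - j0.3542.
Step 5 — Magnitude: |H| = 0.3836 (-8.3 dB); phase: φ = -67.4°.

|H| = 0.3836 (-8.3 dB), φ = -67.4°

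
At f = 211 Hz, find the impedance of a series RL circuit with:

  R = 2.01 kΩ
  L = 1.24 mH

Step 1 — Angular frequency: ω = 2π·f = 2π·211 = 1326 rad/s.
Step 2 — Component impedances:
  R: Z = R = 2010 Ω
  L: Z = jωL = j·1326·0.00124 = 0 + j1.644 Ω
Step 3 — Series combination: Z_total = R + L = 2010 + j1.644 Ω = 2010∠0.0° Ω.

Z = 2010 + j1.644 Ω = 2010∠0.0° Ω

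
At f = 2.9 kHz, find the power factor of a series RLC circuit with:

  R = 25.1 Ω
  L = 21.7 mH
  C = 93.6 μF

Step 1 — Angular frequency: ω = 2π·f = 2π·2900 = 1.822e+04 rad/s.
Step 2 — Component impedances:
  R: Z = R = 25.1 Ω
  L: Z = jωL = j·1.822e+04·0.0217 = 0 + j395.4 Ω
  C: Z = 1/(jωC) = -j/(ω·C) = 0 - j0.5863 Ω
Step 3 — Series combination: Z_total = R + L + C = 25.1 + j394.8 Ω = 395.6∠86.4° Ω.
Step 4 — Power factor: PF = cos(φ) = Re(Z)/|Z| = 25.1/395.6 = 0.06345.
Step 5 — Type: Im(Z) = 394.8 ⇒ lagging (phase φ = 86.4°).

PF = 0.06345 (lagging, φ = 86.4°)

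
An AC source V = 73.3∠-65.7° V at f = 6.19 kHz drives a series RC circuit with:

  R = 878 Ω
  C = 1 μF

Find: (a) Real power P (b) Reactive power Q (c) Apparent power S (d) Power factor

Step 1 — Angular frequency: ω = 2π·f = 2π·6190 = 3.889e+04 rad/s.
Step 2 — Component impedances:
  R: Z = R = 878 Ω
  C: Z = 1/(jωC) = -j/(ω·C) = 0 - j25.71 Ω
Step 3 — Series combination: Z_total = R + C = 878 - j25.71 Ω = 878.4∠-1.7° Ω.
Step 4 — Source phasor: V = 73.3∠-65.7° V = 30.16 - j66.81 V.
Step 5 — Current: I = V / Z = 0.03655 - j0.07502 A = 0.08345∠-64.0° A.
Step 6 — Complex power: S = V·I* = 6.114 - j0.1791 VA.
Step 7 — Real power: P = Re(S) = 6.114 W.
Step 8 — Reactive power: Q = Im(S) = -0.1791 VAR.
Step 9 — Apparent power: |S| = 6.117 VA.
Step 10 — Power factor: PF = P/|S| = 0.9996 (leading).

(a) P = 6.114 W  (b) Q = -0.1791 VAR  (c) S = 6.117 VA  (d) PF = 0.9996 (leading)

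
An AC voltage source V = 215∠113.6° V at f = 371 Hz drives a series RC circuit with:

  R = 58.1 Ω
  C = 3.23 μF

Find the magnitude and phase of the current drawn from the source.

Step 1 — Angular frequency: ω = 2π·f = 2π·371 = 2331 rad/s.
Step 2 — Component impedances:
  R: Z = R = 58.1 Ω
  C: Z = 1/(jωC) = -j/(ω·C) = 0 - j132.8 Ω
Step 3 — Series combination: Z_total = R + C = 58.1 - j132.8 Ω = 145∠-66.4° Ω.
Step 4 — Source phasor: V = 215∠113.6° V = -86.08 + j197 V.
Step 5 — Ohm's law: I = V / Z_total = (-86.08 + j197) / (58.1 - j132.8) = -1.483 + j0.0007032 A.
Step 6 — Convert to polar: |I| = 1.483 A, ∠I = 180.0°.

I = 1.483∠180.0° A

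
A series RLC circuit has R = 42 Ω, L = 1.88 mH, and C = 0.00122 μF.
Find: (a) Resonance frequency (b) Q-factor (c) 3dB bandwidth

Step 1 — Resonance: ω₀ = 1/√(LC) = 1/√(0.00188·1.22e-09) = 6.603e+05 rad/s.
Step 2 — f₀ = ω₀/(2π) = 1.051e+05 Hz.
Step 3 — Series Q: Q = ω₀L/R = 6.603e+05·0.00188/42 = 29.56.
Step 4 — Bandwidth: Δω = ω₀/Q = 2.234e+04 rad/s; BW = Δω/(2π) = 3556 Hz.

(a) f₀ = 1.051e+05 Hz  (b) Q = 29.56  (c) BW = 3556 Hz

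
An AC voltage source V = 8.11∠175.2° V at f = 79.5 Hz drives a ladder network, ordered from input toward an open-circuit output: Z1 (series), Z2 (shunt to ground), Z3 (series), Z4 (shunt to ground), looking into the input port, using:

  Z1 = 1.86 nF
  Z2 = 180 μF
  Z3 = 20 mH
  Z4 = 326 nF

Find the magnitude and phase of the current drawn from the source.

Step 1 — Angular frequency: ω = 2π·f = 2π·79.5 = 499.5 rad/s.
Step 2 — Component impedances:
  Z1: Z = 1/(jωC) = -j/(ω·C) = 0 - j1.076e+06 Ω
  Z2: Z = 1/(jωC) = -j/(ω·C) = 0 - j11.12 Ω
  Z3: Z = jωL = j·499.5·0.02 = 0 + j9.99 Ω
  Z4: Z = 1/(jωC) = -j/(ω·C) = 0 - j6141 Ω
Step 3 — Ladder network (open output): work backward from the far end, alternating series and parallel combinations. Z_in = 0 - j1.076e+06 Ω = 1.076e+06∠-90.0° Ω.
Step 4 — Source phasor: V = 8.11∠175.2° V = -8.082 + j0.6786 V.
Step 5 — Ohm's law: I = V / Z_total = (-8.082 + j0.6786) / (0 - j1.076e+06) = -6.305e-07 - j7.508e-06 A.
Step 6 — Convert to polar: |I| = 7.535e-06 A, ∠I = -94.8°.

I = 7.535e-06∠-94.8° A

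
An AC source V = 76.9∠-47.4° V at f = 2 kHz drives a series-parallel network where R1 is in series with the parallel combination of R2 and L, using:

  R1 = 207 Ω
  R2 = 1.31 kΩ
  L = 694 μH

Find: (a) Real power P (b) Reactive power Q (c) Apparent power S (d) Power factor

Step 1 — Angular frequency: ω = 2π·f = 2π·2000 = 1.257e+04 rad/s.
Step 2 — Component impedances:
  R1: Z = R = 207 Ω
  R2: Z = R = 1310 Ω
  L: Z = jωL = j·1.257e+04·0.000694 = 0 + j8.721 Ω
Step 3 — Parallel branch: R2 || L = 1/(1/R2 + 1/L) = 0.05806 + j8.721 Ω.
Step 4 — Series with R1: Z_total = R1 + (R2 || L) = 207.1 + j8.721 Ω = 207.2∠2.4° Ω.
Step 5 — Source phasor: V = 76.9∠-47.4° V = 52.05 - j56.61 V.
Step 6 — Current: I = V / Z = 0.2394 - j0.2835 A = 0.3711∠-49.8° A.
Step 7 — Complex power: S = V·I* = 28.51 + j1.201 VA.
Step 8 — Real power: P = Re(S) = 28.51 W.
Step 9 — Reactive power: Q = Im(S) = 1.201 VAR.
Step 10 — Apparent power: |S| = 28.53 VA.
Step 11 — Power factor: PF = P/|S| = 0.9991 (lagging).

(a) P = 28.51 W  (b) Q = 1.201 VAR  (c) S = 28.53 VA  (d) PF = 0.9991 (lagging)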